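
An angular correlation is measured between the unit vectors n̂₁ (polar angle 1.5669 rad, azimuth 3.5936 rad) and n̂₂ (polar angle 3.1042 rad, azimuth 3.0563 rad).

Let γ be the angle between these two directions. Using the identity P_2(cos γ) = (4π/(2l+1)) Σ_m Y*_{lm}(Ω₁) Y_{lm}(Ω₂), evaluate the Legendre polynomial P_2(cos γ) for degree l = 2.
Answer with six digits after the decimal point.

-0.498805

Expand P_2 via completeness: Σ_{m} conj(Y_{2,m}) at Ω₁ times Y_{2,m} at Ω₂ —
  [-2]  conj(Y_{2,-2})(Ω₁) = 0.23889 + 0.30354j ; Y_{2,-2}(Ω₂) = 0.00053 + 0.00009j ; Δ = 0.00010 + 0.00018j
  [-1]  conj(Y_{2,-1})(Ω₁) = -0.00271 - 0.00131j ; Y_{2,-1}(Ω₂) = 0.02876 + 0.00246j ; Δ = -0.00007 - 0.00004j
  [+0]  conj(Y_{2,0})(Ω₁) = -0.31538 + 0.00000j ; Y_{2,0}(Ω₂) = 0.62946 + 0.00000j ; Δ = -0.19852 + 0.00000j
  [+1]  conj(Y_{2,1})(Ω₁) = 0.00271 - 0.00131j ; Y_{2,1}(Ω₂) = -0.02876 + 0.00246j ; Δ = -0.00007 + 0.00004j
  [+2]  conj(Y_{2,2})(Ω₁) = 0.23889 - 0.30354j ; Y_{2,2}(Ω₂) = 0.00053 - 0.00009j ; Δ = 0.00010 - 0.00018j
Σ over m = -0.19847 + 0.00000j; ×(4π/5) → -0.49881 + 0.00000j. Real part: -0.498805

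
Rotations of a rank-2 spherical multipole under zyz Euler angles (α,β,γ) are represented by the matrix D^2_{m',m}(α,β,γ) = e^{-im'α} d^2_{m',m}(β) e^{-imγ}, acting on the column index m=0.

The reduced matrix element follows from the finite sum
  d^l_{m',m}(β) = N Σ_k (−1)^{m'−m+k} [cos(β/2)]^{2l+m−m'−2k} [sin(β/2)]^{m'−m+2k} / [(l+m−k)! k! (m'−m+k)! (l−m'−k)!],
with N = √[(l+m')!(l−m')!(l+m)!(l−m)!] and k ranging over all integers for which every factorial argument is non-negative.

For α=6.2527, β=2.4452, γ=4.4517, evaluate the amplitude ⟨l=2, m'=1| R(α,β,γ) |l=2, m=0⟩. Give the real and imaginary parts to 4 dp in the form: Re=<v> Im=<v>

Re=0.6024 Im=0.0184

Split into d^2_{1,0}(β=2.4452) × two z-phases.
c=cos(2.445200/2)=0.341203, s=sin(2.445200/2)=0.939990; N=√[6·1·2·2]=4.898979
The bounds max(0,m−m')=0 and min(l+m,l−m')=1 give 2 terms
  k=0: (−1)^1·4.8990/(2)·0.3412^3·0.9400^1 = -0.091461
  k=1: (−1)^2·4.8990/(2)·0.3412^1·0.9400^3 = +0.694157
d^2_{1,0}(2.4452) = -0.091461 +0.694157 = +0.602696
Phases: e^{-i·(1)·6.2527}=+0.999535+0.030481i, e^{-i·(0)·4.4517}=+1.000000+0.000000i ⇒ D=+0.602416+0.018371i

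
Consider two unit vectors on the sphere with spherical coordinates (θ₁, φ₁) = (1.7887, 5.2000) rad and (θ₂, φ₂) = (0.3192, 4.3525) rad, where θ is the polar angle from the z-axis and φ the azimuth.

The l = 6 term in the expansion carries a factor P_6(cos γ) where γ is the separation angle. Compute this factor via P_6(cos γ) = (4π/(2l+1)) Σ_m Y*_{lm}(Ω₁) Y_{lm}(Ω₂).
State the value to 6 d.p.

-0.312460

Term-by-term m-sum for l=6 (normalisation 4π/13 = 0.966644):
  m=-6: Y*=(0.408752, -0.089658)  Y=(0.000256, -0.000384)  product (0.000070, -0.000180)
  m=-5: Y*=(-0.207644, -0.244761)  Y=(-0.004709, -0.001096)  product (0.000710, 0.001380)
  m=-4: Y*=(0.058383, -0.146321)  Y=(0.004037, 0.030585)  product (0.004711, 0.001195)
  m=-3: Y*=(-0.323917, 0.035108)  Y=(0.116572, -0.062347)  product (-0.035571, 0.024288)
  m=-2: Y*=(-0.040206, -0.059331)  Y=(-0.279596, -0.245115)  product (-0.003301, 0.026444)
  m=-1: Y*=(-0.149518, 0.281938)  Y=(-0.206415, 0.548574)  product (-0.123801, -0.140218)
  m=+0: Y*=(-0.048137, -0.000000)  Y=(0.184428, 0.000000)  product (-0.008878, -0.000000)
  m=+1: Y*=(0.149518, 0.281938)  Y=(0.206415, 0.548574)  product (-0.123801, 0.140218)
  m=+2: Y*=(-0.040206, 0.059331)  Y=(-0.279596, 0.245115)  product (-0.003301, -0.026444)
  m=+3: Y*=(0.323917, 0.035108)  Y=(-0.116572, -0.062347)  product (-0.035571, -0.024288)
  m=+4: Y*=(0.058383, 0.146321)  Y=(0.004037, -0.030585)  product (0.004711, -0.001195)
  m=+5: Y*=(0.207644, -0.244761)  Y=(0.004709, -0.001096)  product (0.000710, -0.001380)
  m=+6: Y*=(0.408752, 0.089658)  Y=(0.000256, 0.000384)  product (0.000070, 0.000180)
Total Σ_m = (-0.323242, -0.000000). Multiply by 0.966644: (-0.312460, -0.000000). P_6(cos γ) = -0.312460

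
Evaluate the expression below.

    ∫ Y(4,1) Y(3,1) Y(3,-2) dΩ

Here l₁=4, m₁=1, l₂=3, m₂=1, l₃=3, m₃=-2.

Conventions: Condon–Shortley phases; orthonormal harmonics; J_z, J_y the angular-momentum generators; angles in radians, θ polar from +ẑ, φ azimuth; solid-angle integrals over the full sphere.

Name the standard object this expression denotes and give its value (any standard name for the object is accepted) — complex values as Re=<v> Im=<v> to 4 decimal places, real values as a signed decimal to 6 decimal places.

This is a Gaunt coefficient — the integral of a triple product of spherical harmonics over the sphere.
m-sum 0 ✓  L=10 even ✓  1≤3≤7 ✓
Π(2lᵢ+1) = 9×7×7 = 441
triangle coeff Δ(4,3,3) = 1/34650
Σ_t [1,3]: t=1:−1/72 t=2:+1/16 t=3:−1/72 = 5/144
(3j)²=2/77 [(4 3 3; 0 0 0)], sign=-1
Σ_t [2,3]: t=2:+1/48 t=3:−1/144 = 1/72
(3j)²=16/693 [(4 3 3; 1 1 -2)], sign=-1
⇒ 4πI² = 32/121
I = (+1)√(32/121/(4π)) = 0.14506992

Gaunt coefficient, +0.145070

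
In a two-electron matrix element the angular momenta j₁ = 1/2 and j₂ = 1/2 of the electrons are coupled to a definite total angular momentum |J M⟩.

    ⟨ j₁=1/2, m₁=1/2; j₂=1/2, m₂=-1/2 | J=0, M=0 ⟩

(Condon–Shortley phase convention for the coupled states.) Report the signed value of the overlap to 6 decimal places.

+0.707107  (= +√(1/2))

√[1·1!0!0!/2! · 1!0!0!1!0!0!] = √(1/2)
  +(−1)^0/∏(0,1,0,0,0,0)! = 1  (running 1)
⟨..|..⟩ = √(1/2)·(1) = +0.707107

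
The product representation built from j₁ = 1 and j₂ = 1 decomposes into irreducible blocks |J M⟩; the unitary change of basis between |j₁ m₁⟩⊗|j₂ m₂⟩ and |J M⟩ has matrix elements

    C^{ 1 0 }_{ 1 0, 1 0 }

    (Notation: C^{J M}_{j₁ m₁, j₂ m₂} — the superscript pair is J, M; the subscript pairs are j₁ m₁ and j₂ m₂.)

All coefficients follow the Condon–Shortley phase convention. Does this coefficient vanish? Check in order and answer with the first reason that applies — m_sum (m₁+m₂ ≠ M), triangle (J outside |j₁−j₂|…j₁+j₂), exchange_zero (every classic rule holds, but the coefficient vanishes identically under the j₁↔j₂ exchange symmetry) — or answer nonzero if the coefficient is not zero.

m-sum: m₁+m₂ = 0+0 = 0, M = 0  ✓
triangle: |j₁−j₂| = 0 ≤ J = 1 ≤ j₁+j₂ = 2  ✓
exchange: j₁=j₂ and m₁=m₂, and (−1)^(j₁+j₂−J) = (−1)^1 = −1 forces ⟨j₁m₁;j₂m₂|JM⟩ = −⟨j₂m₂;j₁m₁|JM⟩ = −⟨j₁m₁;j₂m₂|JM⟩ ⇒ the coefficient vanishes identically
Racah sum check: Σ_k collapses to 0 ⇒ CG = 0

exchange_zero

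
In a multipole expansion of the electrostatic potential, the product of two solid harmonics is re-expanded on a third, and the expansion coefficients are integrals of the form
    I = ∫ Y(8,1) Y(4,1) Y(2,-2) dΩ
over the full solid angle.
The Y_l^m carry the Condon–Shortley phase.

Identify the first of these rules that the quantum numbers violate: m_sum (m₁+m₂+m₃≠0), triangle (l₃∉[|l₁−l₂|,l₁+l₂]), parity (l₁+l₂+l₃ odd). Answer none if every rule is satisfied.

triangle

m₁+m₂+m₃ = 1 + 1 − 2 = 0  ✓
triangle: need |l₁−l₂| ≤ l₃ ≤ l₁+l₂ = [4,12]; l₃=2 is outside  ✗
parity: l₁+l₂+l₃ = 14 is even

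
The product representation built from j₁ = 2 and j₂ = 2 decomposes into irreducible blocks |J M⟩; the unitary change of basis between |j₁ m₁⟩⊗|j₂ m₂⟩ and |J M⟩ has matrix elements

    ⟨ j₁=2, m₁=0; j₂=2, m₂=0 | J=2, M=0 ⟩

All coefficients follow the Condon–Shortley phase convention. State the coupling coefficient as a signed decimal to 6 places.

√[5·2!2!2!/7! · 2!2!2!2!2!2!] = √(32/63)
  +(−1)^0/∏(0,2,2,2,0,0)! = 1/8  (running 1/8)
  +(−1)^1/∏(1,1,1,1,1,1)! = -1  (running -7/8)
  +(−1)^2/∏(2,0,0,0,2,2)! = 1/8  (running -3/4)
⟨..|..⟩ = √(32/63)·(-3/4) = -0.534522

−√(2/7) ≈ -0.534522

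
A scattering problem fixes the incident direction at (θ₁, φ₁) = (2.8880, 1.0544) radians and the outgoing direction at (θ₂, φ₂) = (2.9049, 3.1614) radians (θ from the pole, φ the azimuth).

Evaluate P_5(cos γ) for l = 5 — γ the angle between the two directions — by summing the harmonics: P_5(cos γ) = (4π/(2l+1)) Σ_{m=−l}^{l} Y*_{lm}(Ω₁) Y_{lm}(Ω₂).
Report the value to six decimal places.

0.033739

Summing Y*_{l m}(θ₁,φ₁)·Y_{l m}(θ₂,φ₂) over m ∈ [−5, 5]; prefactor 4π/(2·5+1) = 1.142397:
  [-5]  conj(Y_{5,-5})(Ω₁) = (0.000245, -0.000391) ; Y_{5,-5}(Ω₂) = (-0.000327, 0.000033) ; Δ = (-0.000000, 0.000000)
  [-4]  conj(Y_{5,-4})(Ω₁) = (0.002673, 0.004954) ; Y_{5,-4}(Ω₂) = (-0.004300, 0.000341) ; Δ = (-0.000013, -0.000020)
  [-3]  conj(Y_{5,-3})(Ω₁) = (-0.040599, -0.000877) ; Y_{5,-3}(Ω₂) = (-0.033417, 0.001988) ; Δ = (0.001358, -0.000051)
  [-2]  conj(Y_{5,-2})(Ω₁) = (0.095835, -0.160604) ; Y_{5,-2}(Ω₂) = (-0.166104, 0.006584) ; Δ = (-0.014861, 0.027308)
  [-1]  conj(Y_{5,-1})(Ω₁) = (0.250774, 0.441670) ; Y_{5,-1}(Ω₂) = (-0.489866, 0.009704) ; Δ = (-0.127132, -0.213925)
  [+0]  conj(Y_{5,0})(Ω₁) = (-0.534896, -0.000000) ; Y_{5,0}(Ω₂) = (-0.581103, 0.000000) ; Δ = (0.310830, 0.000000)
  [+1]  conj(Y_{5,1})(Ω₁) = (-0.250774, 0.441670) ; Y_{5,1}(Ω₂) = (0.489866, 0.009704) ; Δ = (-0.127132, 0.213925)
  [+2]  conj(Y_{5,2})(Ω₁) = (0.095835, 0.160604) ; Y_{5,2}(Ω₂) = (-0.166104, -0.006584) ; Δ = (-0.014861, -0.027308)
  [+3]  conj(Y_{5,3})(Ω₁) = (0.040599, -0.000877) ; Y_{5,3}(Ω₂) = (0.033417, 0.001988) ; Δ = (0.001358, 0.000051)
  [+4]  conj(Y_{5,4})(Ω₁) = (0.002673, -0.004954) ; Y_{5,4}(Ω₂) = (-0.004300, -0.000341) ; Δ = (-0.000013, 0.000020)
  [+5]  conj(Y_{5,5})(Ω₁) = (-0.000245, -0.000391) ; Y_{5,5}(Ω₂) = (0.000327, 0.000033) ; Δ = (-0.000000, -0.000000)
Accumulated sum (0.029534, 0.000000); after 4π/(2l+1) scaling, (0.033739, 0.000000) ⇒ P_5 = 0.033739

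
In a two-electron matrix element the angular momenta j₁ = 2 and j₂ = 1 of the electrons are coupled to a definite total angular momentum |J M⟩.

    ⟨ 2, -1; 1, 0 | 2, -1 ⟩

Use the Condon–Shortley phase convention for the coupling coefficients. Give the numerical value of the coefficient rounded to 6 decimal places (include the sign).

−√(1/6) ≈ -0.408248

√[5·1!3!1!/6! · 1!3!1!1!1!3!] = √(3/2)
  +(−1)^0/∏(0,1,3,1,0,0)! = 1/6  (running 1/6)
  +(−1)^1/∏(1,0,2,0,1,1)! = -1/2  (running -1/3)
⟨..|..⟩ = √(3/2)·(-1/3) = -0.408248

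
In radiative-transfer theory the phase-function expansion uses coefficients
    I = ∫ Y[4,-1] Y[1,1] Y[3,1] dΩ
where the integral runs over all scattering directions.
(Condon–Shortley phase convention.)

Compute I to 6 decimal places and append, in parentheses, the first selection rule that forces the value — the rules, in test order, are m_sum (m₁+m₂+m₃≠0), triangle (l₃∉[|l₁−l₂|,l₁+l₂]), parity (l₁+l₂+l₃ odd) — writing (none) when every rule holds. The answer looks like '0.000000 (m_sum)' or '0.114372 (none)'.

0.000000 (m_sum)

Σmᵢ = 1 ≠ 0, so the φ-integral vanishes; I = 0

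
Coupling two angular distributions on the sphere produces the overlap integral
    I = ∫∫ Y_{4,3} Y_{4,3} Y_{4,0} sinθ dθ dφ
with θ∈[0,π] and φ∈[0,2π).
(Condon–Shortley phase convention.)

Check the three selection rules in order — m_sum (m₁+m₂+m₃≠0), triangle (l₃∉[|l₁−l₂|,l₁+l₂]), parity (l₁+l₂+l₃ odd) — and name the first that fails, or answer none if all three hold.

azimuthal sum: 3 + 3 + 0 = 6  ✗
0 ≤ 4 ≤ 8 (triangle on l)
L = 4 + 4 + 4 = 12 (even)

m_sum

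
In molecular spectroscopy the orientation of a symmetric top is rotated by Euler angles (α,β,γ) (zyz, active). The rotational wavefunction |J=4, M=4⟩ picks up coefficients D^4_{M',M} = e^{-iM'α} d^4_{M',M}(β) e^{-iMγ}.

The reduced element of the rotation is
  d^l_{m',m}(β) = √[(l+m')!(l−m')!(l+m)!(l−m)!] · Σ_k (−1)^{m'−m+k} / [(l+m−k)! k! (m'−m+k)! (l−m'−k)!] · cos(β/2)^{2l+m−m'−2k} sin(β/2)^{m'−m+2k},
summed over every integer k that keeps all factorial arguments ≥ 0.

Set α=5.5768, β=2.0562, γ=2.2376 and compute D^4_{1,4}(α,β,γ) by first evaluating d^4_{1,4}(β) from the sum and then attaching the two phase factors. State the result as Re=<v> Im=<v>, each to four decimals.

Re=-0.0656 Im=-0.1597

First d^4_{1,4}(β=2.0562), then the phase factors e^{-i(1)α} and e^{-i(4)γ}:
c=cos(2.056200/2)=0.516447, s=sin(2.056200/2)=0.856319; N=√[120·6·40320·1]=5387.986637
k: max(0,(4)−(1))=3 … min(4+(4),4−(1))=3
  k=3: (−1)^0·5387.9866/(720)·0.5164^5·0.8563^3 = +0.172635
d^4_{1,4}(2.0562) = +0.172635
Phases: e^{-i·(1)·5.5768}=+0.760713+0.649088i, e^{-i·(4)·2.2376}=-0.889577-0.456785i ⇒ D=-0.065639-0.159670i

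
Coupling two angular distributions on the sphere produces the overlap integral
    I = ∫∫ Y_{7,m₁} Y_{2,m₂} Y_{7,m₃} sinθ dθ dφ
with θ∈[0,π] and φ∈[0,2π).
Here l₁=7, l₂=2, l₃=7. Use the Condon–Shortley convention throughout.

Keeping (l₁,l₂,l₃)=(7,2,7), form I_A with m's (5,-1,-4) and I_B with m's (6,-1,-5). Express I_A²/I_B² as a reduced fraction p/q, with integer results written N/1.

1458/1573

Same 7,2,7: normalisation and zero-m 3j drop out of the ratio.
A: Δ: 2! 12! 2! / 17! → 1/185640; sum: t=0:+1/14515200 t=1:−1/79833600 = 1/17740800; 3j²(7 2 7; 5 -1 -4) = Δ·Π!·Σ² = 729/30940  (sign -1)
B: Δ: 2! 12! 2! / 17! → 1/185640; sum: t=0:+1/79833600 t=1:−1/958003200 = 1/87091200; 3j²(7 2 7; 6 -1 -5) = Δ·Π!·Σ² = 121/4760  (sign +1)
I_A²/I_B² = (729/30940)/(121/4760) = 1458/1573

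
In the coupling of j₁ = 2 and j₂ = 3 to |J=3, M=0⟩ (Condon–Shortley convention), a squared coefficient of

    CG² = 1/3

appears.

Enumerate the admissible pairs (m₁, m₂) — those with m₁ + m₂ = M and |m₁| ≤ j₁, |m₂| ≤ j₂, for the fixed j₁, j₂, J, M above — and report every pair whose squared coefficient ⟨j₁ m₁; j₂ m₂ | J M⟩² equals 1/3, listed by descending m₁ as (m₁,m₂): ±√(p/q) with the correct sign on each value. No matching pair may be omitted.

(2,-2): +√(1/3); (-2,2): +√(1/3)

Admissible pairs with m₁+m₂ = M = 0: (-2,2), (-1,1), (0,0), (1,-1), (2,-2)
  (m₁,m₂)=(2,-2): CG² = 1/3, CG = +√(1/3)   ← matches the target
  (m₁,m₂)=(1,-1): CG² = 1/30, CG = +√(1/30)
  (m₁,m₂)=(0,0): CG² = 4/15, CG = −√(4/15)
  (m₁,m₂)=(-1,1): CG² = 1/30, CG = +√(1/30)
  (m₁,m₂)=(-2,2): CG² = 1/3, CG = +√(1/3)   ← matches the target
Pairs with CG² = 1/3: (2,-2): +√(1/3); (-2,2): +√(1/3)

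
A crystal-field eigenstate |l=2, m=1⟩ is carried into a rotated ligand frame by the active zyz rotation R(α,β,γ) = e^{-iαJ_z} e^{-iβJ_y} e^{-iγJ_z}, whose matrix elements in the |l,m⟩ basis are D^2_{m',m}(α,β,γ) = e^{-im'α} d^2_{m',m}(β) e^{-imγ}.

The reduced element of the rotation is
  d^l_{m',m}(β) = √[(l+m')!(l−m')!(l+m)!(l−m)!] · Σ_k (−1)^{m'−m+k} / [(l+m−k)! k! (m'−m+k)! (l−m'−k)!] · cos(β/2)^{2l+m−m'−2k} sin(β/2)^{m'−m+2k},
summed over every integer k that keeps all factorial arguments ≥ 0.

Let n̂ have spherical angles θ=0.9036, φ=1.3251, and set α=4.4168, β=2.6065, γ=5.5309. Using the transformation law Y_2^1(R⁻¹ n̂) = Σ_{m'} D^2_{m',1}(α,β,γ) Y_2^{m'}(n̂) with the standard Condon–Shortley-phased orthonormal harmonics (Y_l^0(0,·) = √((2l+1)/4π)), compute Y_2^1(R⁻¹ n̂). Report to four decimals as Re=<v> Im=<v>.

Re=0.2083 Im=0.1563

Need the full column D^2_{m',1} for m'=−2..2 at α=4.4168, β=2.6065, γ=5.5309.
cos(β/2)=0.264366, sin(β/2)=0.964422
d^2_{-2,1}: single k=3 term ⇒ +0.474283;  D = -0.468141-0.076080i
d^2_{-1,1}: k∈[2..3] ⇒ +0.195014 -0.865106 = -0.670092;  D = -0.295501+0.601417i
d^2_{0,1}: k∈[1..2] ⇒ +0.043647 -0.580875 = -0.537228;  D = -0.392246-0.367093i
d^2_{1,1}: k∈[0..1] ⇒ +0.004885 -0.195014 = -0.190130;  D = +0.164722-0.094953i
d^2_{2,1}: single k=0 term ⇒ -0.035638;  D = +0.008032+0.034721i
Y_2^{m'}(θ=0.9036,φ=1.3251) and Σ D·Y over m':
  (-0.4681-0.0761i)·(-0.2102-0.1125i)  (-0.2955+0.6014i)·(+0.0913-0.3643i)  (-0.3922-0.3671i)·(+0.0469+0.0000i)  (+0.1647-0.0950i)·(-0.0913-0.3643i)  (+0.0080+0.0347i)·(-0.2102+0.1125i)
Y_2^1(R⁻¹ n̂) = +0.208286+0.156280i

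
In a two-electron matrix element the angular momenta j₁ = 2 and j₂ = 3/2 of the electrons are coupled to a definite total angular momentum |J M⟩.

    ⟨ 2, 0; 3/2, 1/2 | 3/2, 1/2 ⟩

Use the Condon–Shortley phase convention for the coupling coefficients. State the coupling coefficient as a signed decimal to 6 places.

triangle: 2!*2!*1!/6! = 4/720
(j±m)!: 2!*2!*2!*1!*2!*1! = 16
prefactor² = (2J+1)*Δ*N² = 16/45
  k=1: −1/(1!*1!*1!*1!*1!*0!) = -1
  k=2: +1/(2!*0!*0!*0!*2!*1!) = 1/4
Σ = -3/4  ⇒  CG² = 16/45*(-3/4)² = 1/5
CG = −√(1/5) = -0.447214

-0.447214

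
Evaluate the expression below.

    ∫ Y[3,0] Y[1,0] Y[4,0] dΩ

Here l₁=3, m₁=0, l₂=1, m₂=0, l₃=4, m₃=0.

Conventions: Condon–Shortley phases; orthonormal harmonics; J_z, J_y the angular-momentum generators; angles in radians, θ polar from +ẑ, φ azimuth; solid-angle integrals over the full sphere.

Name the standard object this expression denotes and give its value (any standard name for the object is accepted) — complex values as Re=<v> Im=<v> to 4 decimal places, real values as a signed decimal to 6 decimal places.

This is a Gaunt coefficient — the integral of a triple product of spherical harmonics over the sphere.
Rules hold: Σm=0, L=8 even, 2≤4≤4.
N = 7·3·9 = 189
Δ = 0!·6!·2!/9! = 1/252
Racah Σ t=0..0: t=0:+1/36 = 1/36
⇒ 3j(3 1 4; 0 0 0)² = 4/63, sgn +1
(m-triple is (0,0,0) — same symbol as above.)
4πI² = N·(3j₀)²·(3jₘ)² = 16/21
I = +1·√(0.761905/4π) = 0.24623252

Gaunt coefficient, +0.246233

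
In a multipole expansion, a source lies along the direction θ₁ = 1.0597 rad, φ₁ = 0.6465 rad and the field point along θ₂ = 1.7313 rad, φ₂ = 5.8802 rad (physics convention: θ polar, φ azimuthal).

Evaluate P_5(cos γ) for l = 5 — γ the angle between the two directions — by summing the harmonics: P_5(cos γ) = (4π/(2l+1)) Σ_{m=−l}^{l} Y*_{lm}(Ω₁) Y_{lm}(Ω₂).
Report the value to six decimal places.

0.321987

Term-by-term m-sum for l=5 (normalisation 4π/11 = 1.142397):
  term(m=-5) = (0.051971, -0.087684)   from Y*(Ω₁)=(-0.233317, -0.021269), Y(Ω₂)=(-0.186934, 0.392854)
  term(m=-4) = (0.045536, 0.080564)   from Y*(Ω₁)=(-0.352988, 0.219144), Y(Ω₂)=(0.009162, -0.222546)
  term(m=-3) = (0.067843, 0.000466)   from Y*(Ω₁)=(-0.095409, 0.246935), Y(Ω₂)=(-0.090722, -0.239686)
  term(m=-2) = (0.021861, -0.037468)   from Y*(Ω₁)=(-0.048813, -0.171170), Y(Ω₂)=(0.168747, 0.175837)
  term(m=-1) = (-0.033116, -0.057662)   from Y*(Ω₁)=(-0.255858, -0.193095), Y(Ω₂)=(0.190827, 0.081353)
  term(m=+0) = (-0.026336, 0.000000)   from Y*(Ω₁)=(0.106319, -0.000000), Y(Ω₂)=(-0.247709, 0.000000)
  term(m=+1) = (-0.033116, 0.057662)   from Y*(Ω₁)=(0.255858, -0.193095), Y(Ω₂)=(-0.190827, 0.081353)
  term(m=+2) = (0.021861, 0.037468)   from Y*(Ω₁)=(-0.048813, 0.171170), Y(Ω₂)=(0.168747, -0.175837)
  term(m=+3) = (0.067843, -0.000466)   from Y*(Ω₁)=(0.095409, 0.246935), Y(Ω₂)=(0.090722, -0.239686)
  term(m=+4) = (0.045536, -0.080564)   from Y*(Ω₁)=(-0.352988, -0.219144), Y(Ω₂)=(0.009162, 0.222546)
  term(m=+5) = (0.051971, 0.087684)   from Y*(Ω₁)=(0.233317, -0.021269), Y(Ω₂)=(0.186934, 0.392854)
Σ over m = (0.281852, 0.000000); ×(4π/11) → (0.321987, 0.000000). Real part: 0.321987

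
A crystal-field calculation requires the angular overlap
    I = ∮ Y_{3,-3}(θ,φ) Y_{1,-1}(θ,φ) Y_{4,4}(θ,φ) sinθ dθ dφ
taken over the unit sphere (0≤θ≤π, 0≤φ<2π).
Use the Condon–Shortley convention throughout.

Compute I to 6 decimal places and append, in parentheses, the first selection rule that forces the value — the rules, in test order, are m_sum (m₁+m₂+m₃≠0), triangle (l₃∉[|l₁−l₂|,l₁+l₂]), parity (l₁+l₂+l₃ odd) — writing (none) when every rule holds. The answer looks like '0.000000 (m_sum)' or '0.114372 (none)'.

m-sum 0 ✓  L=8 even ✓  2≤4≤4 ✓
Π(2lᵢ+1) = 7×3×9 = 189
triangle coeff Δ(3,1,4) = 1/252
Σ_t [0,0]: t=0:+1/36 = 1/36
(3j)²=4/63 [(3 1 4; 0 0 0)], sign=+1
Σ_t [0,0]: t=0:+1/1440 = 1/1440
(3j)²=1/9 [(3 1 4; -3 -1 4)], sign=+1
⇒ 4πI² = 4/3
I = (+1)√(4/3/(4π)) = 0.32573501
No selection rule forces the value: the integral is nonzero (none).

0.325735 (none)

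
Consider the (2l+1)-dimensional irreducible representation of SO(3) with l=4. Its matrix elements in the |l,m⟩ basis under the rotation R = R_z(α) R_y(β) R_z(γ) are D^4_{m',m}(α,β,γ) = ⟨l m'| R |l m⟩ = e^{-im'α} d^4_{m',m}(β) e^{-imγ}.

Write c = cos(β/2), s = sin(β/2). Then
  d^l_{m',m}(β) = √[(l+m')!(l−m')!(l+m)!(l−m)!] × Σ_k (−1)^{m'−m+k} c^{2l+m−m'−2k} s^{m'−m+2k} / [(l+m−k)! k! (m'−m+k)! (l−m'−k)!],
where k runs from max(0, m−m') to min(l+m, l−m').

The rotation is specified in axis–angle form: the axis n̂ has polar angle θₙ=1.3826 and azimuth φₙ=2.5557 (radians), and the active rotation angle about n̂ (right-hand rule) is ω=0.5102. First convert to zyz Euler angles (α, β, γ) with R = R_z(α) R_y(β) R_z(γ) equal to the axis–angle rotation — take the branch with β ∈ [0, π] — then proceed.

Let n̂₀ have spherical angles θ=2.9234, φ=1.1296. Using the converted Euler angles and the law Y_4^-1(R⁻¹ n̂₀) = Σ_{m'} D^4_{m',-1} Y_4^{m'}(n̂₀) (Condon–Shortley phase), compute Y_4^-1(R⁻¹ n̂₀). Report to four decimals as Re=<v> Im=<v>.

Axis–angle → zyz. n̂ = (sinθₙcosφₙ, sinθₙsinφₙ, cosθₙ) = (-0.818507, +0.543180, +0.187087), ω = 0.5102.
R = I cosω + sinω [n̂]ₓ + (1−cosω) n̂n̂ᵀ gives
  R = [+0.957968, -0.147985, +0.245761; +0.034744, +0.910222, +0.412661; -0.284765, -0.386777, +0.877104]
β = atan2(√(R₁₃²+R₂₃²), R₃₃) = 0.500996; α = atan2(R₂₃, R₁₃) mod 2π = 1.033654; γ = atan2(R₃₂, −R₃₁) mod 2π = 5.347032
Need the full column D^4_{m',-1} for m'=−4..4 at α=1.0337, β=0.5010, γ=5.3470.
cos(β/2)=0.968789, sin(β/2)=0.247887
d^4_{-4,-1}: single k=3 term ⇒ +0.097275;  D = -0.097117-0.005529i
d^4_{-3,-1}: k∈[2..3] ⇒ +0.403229 -0.044000 = +0.359229;  D = -0.201057+0.297694i
d^4_{-2,-1}: k∈[1..3] ⇒ +0.842353 -0.275748 +0.012036 = +0.578641;  D = +0.246278+0.523614i
d^4_{-1,-1}: k∈[0..3] ⇒ +0.775950 -0.762031 +0.099782 -0.002178 = +0.111523;  D = +0.110993+0.010856i
d^4_{0,-1}: k∈[0..3] ⇒ -0.887918 +0.348796 -0.022836 +0.000249 = -0.561708;  D = -0.333031+0.452334i
d^4_{1,-1}: k∈[0..3] ⇒ +0.508021 -0.099782 +0.003266 -0.000014 = +0.411491;  D = -0.159867-0.379167i
d^4_{2,-1}: k∈[0..2] ⇒ -0.183832 +0.018053 -0.000236 = -0.166015;  D = +0.164433+0.022859i
d^4_{3,-1}: k∈[0..1] ⇒ +0.044000 -0.001728 = +0.042271;  D = -0.026424+0.032994i
d^4_{4,-1}: single k=0 term ⇒ -0.006369;  D = -0.002234-0.005964i
Y_4^{m'}(θ=2.9234,φ=1.1296) and Σ D·Y over m':
  (-0.0971-0.0055i)·(-0.0002+0.0010i)  (-0.2011+0.2977i)·(+0.0120-0.0030i)  (+0.2463+0.5236i)·(-0.0565-0.0687i)  (+0.1110+0.0109i)·(-0.1568+0.3320i)  (-0.3330+0.4523i)·(+0.6561+0.0000i)  (-0.1599-0.3792i)·(+0.1568+0.3320i)  (+0.1644+0.0229i)·(-0.0565+0.0687i)  (-0.0264+0.0330i)·(-0.0120-0.0030i)  (-0.0022-0.0060i)·(-0.0002-0.0010i)
Y_4^-1(R⁻¹ n̂) = -0.128605+0.186723i

Re=-0.1286 Im=0.1867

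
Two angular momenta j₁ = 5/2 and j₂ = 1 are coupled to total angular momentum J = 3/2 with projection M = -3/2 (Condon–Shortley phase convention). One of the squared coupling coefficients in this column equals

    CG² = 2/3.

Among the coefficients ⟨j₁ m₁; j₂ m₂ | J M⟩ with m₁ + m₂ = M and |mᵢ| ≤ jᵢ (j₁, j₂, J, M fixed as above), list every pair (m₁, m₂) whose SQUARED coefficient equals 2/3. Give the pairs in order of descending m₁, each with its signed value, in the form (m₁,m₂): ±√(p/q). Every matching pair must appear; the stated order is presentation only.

Admissible pairs with m₁+m₂ = M = -3/2: (-5/2,1), (-3/2,0), (-1/2,-1)
  (m₁,m₂)=(-1/2,-1): CG² = 1/15, CG = +√(1/15)
  (m₁,m₂)=(-3/2,0): CG² = 4/15, CG = −√(4/15)
  (m₁,m₂)=(-5/2,1): CG² = 2/3, CG = +√(2/3)   ← matches the target
Pairs with CG² = 2/3: (-5/2,1): +√(2/3)

(-5/2,1): +√(2/3)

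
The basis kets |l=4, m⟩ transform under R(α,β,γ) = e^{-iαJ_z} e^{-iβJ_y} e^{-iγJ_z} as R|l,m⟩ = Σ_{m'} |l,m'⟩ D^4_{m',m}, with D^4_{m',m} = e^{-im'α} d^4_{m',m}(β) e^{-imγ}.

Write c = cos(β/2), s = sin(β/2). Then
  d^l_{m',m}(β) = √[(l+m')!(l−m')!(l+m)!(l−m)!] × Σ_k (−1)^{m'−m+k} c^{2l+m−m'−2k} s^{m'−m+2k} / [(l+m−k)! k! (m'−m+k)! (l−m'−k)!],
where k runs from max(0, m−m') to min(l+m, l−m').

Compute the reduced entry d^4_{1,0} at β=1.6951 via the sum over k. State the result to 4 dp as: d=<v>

d^4_{1,0}(β=1.6951) via the finite sum:
c=cos(1.695100/2)=0.661822, s=sin(1.695100/2)=0.749661; N=√[120·6·24·24]=643.987578
k∈{0,1,2,3} keeps every argument non-negative
  k=0: (−1)^1·643.9876/(144)·0.6618^7·0.7497^1 = -0.186452
  k=1: (−1)^2·643.9876/(24)·0.6618^5·0.7497^3 = +1.435379
  k=2: (−1)^3·643.9876/(24)·0.6618^3·0.7497^5 = -1.841682
  k=3: (−1)^4·643.9876/(144)·0.6618^1·0.7497^7 = +0.393832
d^4_{1,0}(1.6951) = -0.186452 +1.435379 -1.841682 +0.393832 = -0.198922

d=-0.1989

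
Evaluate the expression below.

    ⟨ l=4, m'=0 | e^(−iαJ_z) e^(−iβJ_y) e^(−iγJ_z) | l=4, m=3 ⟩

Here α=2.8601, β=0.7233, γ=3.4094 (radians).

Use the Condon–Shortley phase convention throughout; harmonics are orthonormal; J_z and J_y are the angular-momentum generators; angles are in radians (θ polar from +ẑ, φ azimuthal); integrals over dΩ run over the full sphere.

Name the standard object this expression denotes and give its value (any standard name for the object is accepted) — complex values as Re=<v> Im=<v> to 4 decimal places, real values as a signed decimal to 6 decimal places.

Wigner D-matrix element, Re=-0.2232 Im=0.2314

This is a Wigner D-matrix element — the rotation-matrix element ⟨l m'| R(α,β,γ) |l m⟩ in the angular-momentum basis.
D^4_{0,3}(2.8601,0.7233,3.4094) = e^{-i·0·2.8601}·d^4_{0,3}(0.7233)·e^{-i·3·3.4094}. Compute d first:
Half-angle: c=0.935314, s=0.353818. N=√(24·24·5040·1)=1703.830978
k: max(0,(3)−(0))=3 … min(4+(3),4−(0))=4
  k=3: (−1)^0·1703.8310/(144)·0.9353^5·0.3538^3 = +0.375138
  k=4: (−1)^1·1703.8310/(144)·0.9353^3·0.3538^5 = -0.053683
d^4_{0,3}(0.7233) = +0.375138 -0.053683 = +0.321456
Phases: e^{-i·(0)·2.8601}=+1.000000+0.000000i, e^{-i·(3)·3.4094}=-0.694248+0.719736i ⇒ D=-0.223170+0.231363i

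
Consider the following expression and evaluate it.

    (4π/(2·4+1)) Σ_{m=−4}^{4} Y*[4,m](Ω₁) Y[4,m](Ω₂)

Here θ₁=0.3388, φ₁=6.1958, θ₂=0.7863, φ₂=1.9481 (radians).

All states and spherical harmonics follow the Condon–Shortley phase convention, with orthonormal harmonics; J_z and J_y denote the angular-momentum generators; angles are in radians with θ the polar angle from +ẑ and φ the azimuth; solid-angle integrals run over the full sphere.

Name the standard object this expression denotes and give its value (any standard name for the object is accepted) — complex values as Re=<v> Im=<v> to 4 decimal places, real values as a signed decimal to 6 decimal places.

Legendre polynomial (addition theorem), -0.371746

This sum is the spherical-harmonic addition theorem: it equals the Legendre polynomial P_l(cos γ) of the angle γ between the two directions.
Term-by-term m-sum for l=4 (normalisation 4π/9 = 1.396263):
  [-4]  conj(Y_{4,-4})(Ω₁) = +0.005073-0.001849i ; Y_{4,-4}(Ω₂) = +0.006833-0.110822i ; Δ = -0.000170-0.000575i
  [-3]  conj(Y_{4,-3})(Ω₁) = +0.041859-0.011232i ; Y_{4,-3}(Ω₂) = +0.283772+0.133208i ; Δ = +0.013374+0.002389i
  [-2]  conj(Y_{4,-2})(Ω₁) = +0.190195-0.033583i ; Y_{4,-2}(Ω₂) = -0.304421+0.286229i ; Δ = -0.048287+0.064663i
  [-1]  conj(Y_{4,-1})(Ω₁) = +0.476690-0.041762i ; Y_{4,-1}(Ω₂) = -0.043023-0.108564i ; Δ = -0.025042-0.049955i
  [+0]  conj(Y_{4,0})(Ω₁) = +0.424056-0.000000i ; Y_{4,0}(Ω₂) = -0.344277+0.000000i ; Δ = -0.145993+0.000000i
  [+1]  conj(Y_{4,1})(Ω₁) = -0.476690-0.041762i ; Y_{4,1}(Ω₂) = +0.043023-0.108564i ; Δ = -0.025042+0.049955i
  [+2]  conj(Y_{4,2})(Ω₁) = +0.190195+0.033583i ; Y_{4,2}(Ω₂) = -0.304421-0.286229i ; Δ = -0.048287-0.064663i
  [+3]  conj(Y_{4,3})(Ω₁) = -0.041859-0.011232i ; Y_{4,3}(Ω₂) = -0.283772+0.133208i ; Δ = +0.013374-0.002389i
  [+4]  conj(Y_{4,4})(Ω₁) = +0.005073+0.001849i ; Y_{4,4}(Ω₂) = +0.006833+0.110822i ; Δ = -0.000170+0.000575i
Σ over m = -0.266243+0.000000i; ×(4π/9) → -0.371746+0.000000i. Real part: -0.371746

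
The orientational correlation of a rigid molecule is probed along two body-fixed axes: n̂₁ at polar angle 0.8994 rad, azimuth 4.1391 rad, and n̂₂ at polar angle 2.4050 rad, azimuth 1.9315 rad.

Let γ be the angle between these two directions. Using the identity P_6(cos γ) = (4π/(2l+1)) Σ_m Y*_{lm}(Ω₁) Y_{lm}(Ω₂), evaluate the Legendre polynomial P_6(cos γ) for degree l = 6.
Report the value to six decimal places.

-0.341638

Term-by-term m-sum for l=6 (normalisation 4π/13 = 0.966644):
  term(m=-6) = 0.00384 + 0.00310j   from Y*(Ω₁)=0.10638 - 0.03269j, Y(Ω₂)=0.02483 + 0.03681j
  term(m=-5) = -0.00220 + 0.05190j   from Y*(Ω₁)=-0.08322 + 0.29477j, Y(Ω₂)=0.16501 - 0.03911j
  term(m=-4) = -0.13237 + 0.08947j   from Y*(Ω₁)=-0.28870 - 0.32760j, Y(Ω₂)=0.04670 - 0.36291j
  term(m=-3) = -0.10235 - 0.03616j   from Y*(Ω₁)=0.24173 - 0.03630j, Y(Ω₂)=-0.39212 - 0.20849j
  term(m=-2) = 0.00932 + 0.03043j   from Y*(Ω₁)=0.08413 - 0.18628j, Y(Ω₂)=-0.11690 + 0.10282j
  term(m=-1) = 0.06222 - 0.08413j   from Y*(Ω₁)=0.18149 + 0.28111j, Y(Ω₂)=-0.11037 - 0.29261j
  term(m=+0) = -0.03034 + 0.00000j   from Y*(Ω₁)=0.11743 + 0.00000j, Y(Ω₂)=-0.25836 + 0.00000j
  term(m=+1) = 0.06222 + 0.08413j   from Y*(Ω₁)=-0.18149 + 0.28111j, Y(Ω₂)=0.11037 - 0.29261j
  term(m=+2) = 0.00932 - 0.03043j   from Y*(Ω₁)=0.08413 + 0.18628j, Y(Ω₂)=-0.11690 - 0.10282j
  term(m=+3) = -0.10235 + 0.03616j   from Y*(Ω₁)=-0.24173 - 0.03630j, Y(Ω₂)=0.39212 - 0.20849j
  term(m=+4) = -0.13237 - 0.08947j   from Y*(Ω₁)=-0.28870 + 0.32760j, Y(Ω₂)=0.04670 + 0.36291j
  term(m=+5) = -0.00220 - 0.05190j   from Y*(Ω₁)=0.08322 + 0.29477j, Y(Ω₂)=-0.16501 - 0.03911j
  term(m=+6) = 0.00384 - 0.00310j   from Y*(Ω₁)=0.10638 + 0.03269j, Y(Ω₂)=0.02483 - 0.03681j
Total Σ_m = -0.35343 + 0.00000j. Multiply by 0.966644: -0.34164 + 0.00000j. P_6(cos γ) = -0.341638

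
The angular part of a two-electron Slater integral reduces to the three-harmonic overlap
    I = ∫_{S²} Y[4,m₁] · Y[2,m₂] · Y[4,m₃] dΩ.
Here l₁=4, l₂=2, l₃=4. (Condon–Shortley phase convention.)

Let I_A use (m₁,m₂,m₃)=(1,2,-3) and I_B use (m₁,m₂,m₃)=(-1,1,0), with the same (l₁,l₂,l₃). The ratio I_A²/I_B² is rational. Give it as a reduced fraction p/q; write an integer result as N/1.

63/5

Shared (l₁,l₂,l₃)=(4,2,4): N and (l;000)² cancel in I_A²/I_B².
A: Δ = 2!·6!·2!/11! = 1/13860; Racah Σ t=2..2: t=2:+1/480 = 1/480; ⇒ 3j(4 2 4; 1 2 -3)² = 3/110, sgn -1
B: Δ = 2!·6!·2!/11! = 1/13860; Racah Σ t=1..2: t=1:−1/96 t=2:+1/72 = 1/288; ⇒ 3j(4 2 4; -1 1 0)² = 1/462, sgn +1
I_A²/I_B² = (3/110)/(1/462) = 63/5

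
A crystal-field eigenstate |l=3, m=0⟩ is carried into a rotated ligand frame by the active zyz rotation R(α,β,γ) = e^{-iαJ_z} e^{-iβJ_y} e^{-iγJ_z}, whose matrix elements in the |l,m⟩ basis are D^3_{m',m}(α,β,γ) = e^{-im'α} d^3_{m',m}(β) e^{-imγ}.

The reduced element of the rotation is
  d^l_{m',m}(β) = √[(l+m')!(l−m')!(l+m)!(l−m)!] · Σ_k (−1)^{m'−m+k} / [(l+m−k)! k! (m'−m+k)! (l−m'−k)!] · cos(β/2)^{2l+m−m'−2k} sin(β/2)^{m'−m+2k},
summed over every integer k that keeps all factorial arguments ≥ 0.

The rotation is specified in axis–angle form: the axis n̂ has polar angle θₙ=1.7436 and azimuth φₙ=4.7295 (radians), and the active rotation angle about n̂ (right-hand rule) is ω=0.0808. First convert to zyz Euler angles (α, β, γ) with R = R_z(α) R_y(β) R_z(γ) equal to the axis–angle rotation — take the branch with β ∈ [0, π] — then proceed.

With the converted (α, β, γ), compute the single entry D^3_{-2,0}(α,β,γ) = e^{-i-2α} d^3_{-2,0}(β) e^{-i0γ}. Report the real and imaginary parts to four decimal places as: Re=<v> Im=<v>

Re=0.0086 Im=0.0002

Axis–angle → zyz. n̂ = (sinθₙcosφₙ, sinθₙsinφₙ, cosθₙ) = (+0.016855, -0.984962, -0.171945), ω = 0.0808.
R = I cosω + sinω [n̂]ₓ + (1−cosω) n̂n̂ᵀ gives
  R = [+0.996738, +0.013824, -0.079508; -0.013932, +0.999903, -0.000808; +0.079489, +0.001913, +0.996834]
β = atan2(√(R₁₃²+R₂₃²), R₃₃) = 0.079596; α = atan2(R₂₃, R₁₃) mod 2π = 3.151753; γ = atan2(R₃₂, −R₃₁) mod 2π = 3.117531
D^3_{-2,0}(3.1518,0.0796,3.1175) = e^{-i·-2·3.1518}·d^3_{-2,0}(0.0796)·e^{-i·0·3.1175}. Compute d first:
c=cos(0.079596/2)=0.999208, s=sin(0.079596/2)=0.039787; N=√[1·120·6·6]=65.726707
Admissible k: 2..3 (factorial args all ≥0)
  k=2: (−1)^0·65.7267/(12)·0.9992^4·0.0398^2 = +0.008643
  k=3: (−1)^1·65.7267/(12)·0.9992^2·0.0398^4 = -0.000014
d^3_{-2,0}(0.0796) = +0.008643 -0.000014 = +0.008630
D = (+0.999794+0.020320i)·(+0.008630)·(+1.000000+0.000000i) = +0.008628+0.000175i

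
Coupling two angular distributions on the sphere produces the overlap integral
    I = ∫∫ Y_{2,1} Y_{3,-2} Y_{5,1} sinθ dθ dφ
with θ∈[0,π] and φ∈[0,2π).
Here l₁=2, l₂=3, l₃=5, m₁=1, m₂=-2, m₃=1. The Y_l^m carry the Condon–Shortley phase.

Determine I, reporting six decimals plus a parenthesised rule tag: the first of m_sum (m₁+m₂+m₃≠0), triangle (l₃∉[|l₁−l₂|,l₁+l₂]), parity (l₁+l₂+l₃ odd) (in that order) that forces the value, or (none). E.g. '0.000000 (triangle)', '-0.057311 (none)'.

-0.117387 (none)

Checks pass: Σm=0; 10 even; l₃=5∈[1,5].
(2·2+1)(2·3+1)(2·5+1) = 385
Δ: 0! 4! 6! / 11! → 1/2310
sum: t=0:+1/144 = 1/144
3j²(2 3 5; 0 0 0) = Δ·Π!·Σ² = 10/231  (sign -1)
sum: t=0:+1/720 = 1/720
3j²(2 3 5; 1 -2 1) = Δ·Π!·Σ² = 4/385  (sign +1)
combine: 4πI² = 385·10/231·4/385 = 40/231
take √, sign -1: I = -0.11738675
No selection rule forces the value: the integral is nonzero (none).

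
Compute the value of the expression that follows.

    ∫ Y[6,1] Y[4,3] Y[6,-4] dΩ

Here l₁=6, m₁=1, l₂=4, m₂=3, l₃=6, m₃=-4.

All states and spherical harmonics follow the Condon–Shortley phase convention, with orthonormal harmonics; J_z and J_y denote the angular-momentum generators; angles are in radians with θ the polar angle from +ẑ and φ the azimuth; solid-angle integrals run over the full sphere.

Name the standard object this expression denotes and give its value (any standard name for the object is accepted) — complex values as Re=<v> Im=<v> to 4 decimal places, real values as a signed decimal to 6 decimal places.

Gaunt coefficient, -0.154578

This is a Gaunt coefficient — the integral of a triple product of spherical harmonics over the sphere.
m-sum 0 ✓  L=16 even ✓  2≤6≤10 ✓
Π(2lᵢ+1) = 13×9×13 = 1521
triangle coeff Δ(6,4,6) = 1/15315300
Σ_t [0,4]: t=0:+1/829440 t=1:−1/25920 t=2:+1/9216 t=3:−1/25920 t=4:+1/829440 = 7/207360
(3j)²=28/2431 [(6 4 6; 0 0 0)], sign=+1
Σ_t [3,4]: t=3:−1/207360 t=4:+1/725760 = -1/290304
(3j)²=125/7293 [(6 4 6; 1 3 -4)], sign=-1
⇒ 4πI² = 10500/34969
I = (-1)√(10500/34969/(4π)) = -0.15457815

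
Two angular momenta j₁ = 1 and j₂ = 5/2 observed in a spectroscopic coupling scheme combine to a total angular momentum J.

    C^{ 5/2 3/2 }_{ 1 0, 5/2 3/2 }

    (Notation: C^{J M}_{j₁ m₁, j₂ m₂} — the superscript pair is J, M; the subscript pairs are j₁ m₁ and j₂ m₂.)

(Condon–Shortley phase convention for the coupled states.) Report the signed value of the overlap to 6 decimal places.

-0.507093  (= −√(9/35))

triangle: 1!*1!*4!/7! = 24/5040
(j±m)!: 1!*1!*4!*1!*4!*1! = 576
prefactor² = (2J+1)*Δ*N² = 576/35
  k=0: +1/(0!*1!*1!*4!*0!*0!) = 1/24
  k=1: −1/(1!*0!*0!*3!*1!*1!) = -1/6
Σ = -1/8  ⇒  CG² = 576/35*(-1/8)² = 9/35
CG = −√(9/35) = -0.507093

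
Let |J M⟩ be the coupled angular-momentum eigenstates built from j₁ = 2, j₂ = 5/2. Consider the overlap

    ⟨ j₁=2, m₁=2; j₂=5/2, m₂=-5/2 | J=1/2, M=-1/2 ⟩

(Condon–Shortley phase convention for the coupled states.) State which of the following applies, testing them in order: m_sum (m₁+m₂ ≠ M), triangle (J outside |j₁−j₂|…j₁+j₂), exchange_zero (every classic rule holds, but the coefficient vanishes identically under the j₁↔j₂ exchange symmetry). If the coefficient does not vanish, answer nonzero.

nonzero

m-sum: m₁+m₂ = 2+(-5/2) = -1/2, M = -1/2  ✓
triangle: |j₁−j₂| = 1/2 ≤ J = 1/2 ≤ j₁+j₂ = 9/2  ✓
exchange: j₁≠j₂ or m₁≠m₂ — the exchange symmetry imposes no constraint here
value check: CG = +√(1/3) = +0.577350 ≠ 0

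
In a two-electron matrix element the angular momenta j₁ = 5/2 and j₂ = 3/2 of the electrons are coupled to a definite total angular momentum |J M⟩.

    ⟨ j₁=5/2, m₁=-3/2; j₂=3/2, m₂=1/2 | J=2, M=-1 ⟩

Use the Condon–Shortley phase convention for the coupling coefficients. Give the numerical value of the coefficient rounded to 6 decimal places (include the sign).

j₁+j₂−J=2  J+j₁−j₂=3  J−j₁+j₂=1  j₁+j₂+J+1=7
(j₁±m₁, j₂±m₂, J±M) = (1,4,2,1,1,3)
P² = 24/7
sum k=1..2:
  [1] −1/6 = -1/6
  [2] +1/4 = 1/4
S = 1/12
C² = P²·S² = 1/42 ; C = +0.154303

+√(1/42) = +0.154303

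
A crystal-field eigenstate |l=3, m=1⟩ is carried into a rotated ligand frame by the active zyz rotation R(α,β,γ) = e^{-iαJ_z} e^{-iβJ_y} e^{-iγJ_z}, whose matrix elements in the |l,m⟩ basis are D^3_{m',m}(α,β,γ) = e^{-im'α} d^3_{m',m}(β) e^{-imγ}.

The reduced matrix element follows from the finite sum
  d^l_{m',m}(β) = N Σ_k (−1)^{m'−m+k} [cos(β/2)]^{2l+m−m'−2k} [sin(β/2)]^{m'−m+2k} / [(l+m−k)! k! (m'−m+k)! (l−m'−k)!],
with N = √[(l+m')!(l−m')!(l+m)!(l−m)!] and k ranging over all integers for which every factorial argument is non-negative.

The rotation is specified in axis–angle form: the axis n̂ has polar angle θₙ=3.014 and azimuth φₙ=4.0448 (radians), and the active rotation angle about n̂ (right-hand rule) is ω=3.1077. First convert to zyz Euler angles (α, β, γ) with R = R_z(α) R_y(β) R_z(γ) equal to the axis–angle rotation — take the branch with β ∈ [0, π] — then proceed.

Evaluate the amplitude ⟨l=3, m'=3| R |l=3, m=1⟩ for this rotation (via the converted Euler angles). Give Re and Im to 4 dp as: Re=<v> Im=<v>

Axis–angle → zyz. n̂ = (sinθₙcosφₙ, sinθₙsinφₙ, cosθₙ) = (-0.078778, -0.099929, -0.991871), ω = 3.1077.
R = I cosω + sinω [n̂]ₓ + (1−cosω) n̂n̂ᵀ gives
  R = [-0.987017, +0.049351, +0.152844; -0.017871, -0.979460, +0.200846; +0.159616, +0.195507, +0.967626]
β = atan2(√(R₁₃²+R₂₃²), R₃₃) = 0.255148; α = atan2(R₂₃, R₁₃) mod 2π = 0.920293; γ = atan2(R₃₂, −R₃₁) mod 2π = 2.255470
Split into d^3_{3,1}(β=0.2551) × two z-phases.
Half-angle: c=0.991873, s=0.127228. N=√(720·1·24·2)=185.903201
k∈{0} keeps every argument non-negative
  k=0: (−1)^2·185.9032/(48)·0.9919^4·0.1272^2 = +0.060679
d^3_{3,1}(0.2551) = +0.060679
Attach z-rotation phases: D = e^{-i(3)(0.9203)}·(+0.060679)·e^{-i(1)(2.2555)} = +0.018161+0.057898i

Re=0.0182 Im=0.0579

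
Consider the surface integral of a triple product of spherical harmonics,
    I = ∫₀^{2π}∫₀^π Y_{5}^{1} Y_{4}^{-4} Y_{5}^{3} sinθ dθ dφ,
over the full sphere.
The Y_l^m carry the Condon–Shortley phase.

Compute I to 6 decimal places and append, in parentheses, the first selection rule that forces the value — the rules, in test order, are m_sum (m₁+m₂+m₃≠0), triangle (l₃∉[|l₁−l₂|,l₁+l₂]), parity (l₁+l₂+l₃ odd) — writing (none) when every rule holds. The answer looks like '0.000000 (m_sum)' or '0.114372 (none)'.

-0.168084 (none)

m-sum 0 ✓  L=14 even ✓  1≤5≤9 ✓
Π(2lᵢ+1) = 11×9×11 = 1089
triangle coeff Δ(5,4,5) = 1/3153150
Σ_t [0,4]: t=0:+1/69120 t=1:−1/1728 t=2:+1/576 t=3:−1/1728 t=4:+1/69120 = 7/11520
(3j)²=2/143 [(5 4 5; 0 0 0)], sign=-1
Σ_t [0,0]: t=0:+1/27648 = 1/27648
(3j)²=10/429 [(5 4 5; 1 -4 3)], sign=+1
⇒ 4πI² = 60/169
I = (-1)√(60/169/(4π)) = -0.16808437
No selection rule forces the value: the integral is nonzero (none).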